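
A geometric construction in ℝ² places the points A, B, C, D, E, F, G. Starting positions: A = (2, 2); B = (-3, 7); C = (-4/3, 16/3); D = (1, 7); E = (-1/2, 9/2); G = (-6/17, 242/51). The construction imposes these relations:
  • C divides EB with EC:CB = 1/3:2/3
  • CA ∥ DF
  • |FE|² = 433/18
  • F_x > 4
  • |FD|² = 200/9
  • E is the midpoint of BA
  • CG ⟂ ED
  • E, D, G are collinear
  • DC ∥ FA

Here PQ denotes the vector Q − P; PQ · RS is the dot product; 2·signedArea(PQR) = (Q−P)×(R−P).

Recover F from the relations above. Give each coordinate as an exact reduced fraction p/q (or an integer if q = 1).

1. F_x = 13/3  [DC ∥ FA ∩ CA ∥ DF]
2. F_y = 11/3  [DC ∥ FA ∩ CA ∥ DF]
   → F = (13/3, 11/3)

F = (13/3, 11/3)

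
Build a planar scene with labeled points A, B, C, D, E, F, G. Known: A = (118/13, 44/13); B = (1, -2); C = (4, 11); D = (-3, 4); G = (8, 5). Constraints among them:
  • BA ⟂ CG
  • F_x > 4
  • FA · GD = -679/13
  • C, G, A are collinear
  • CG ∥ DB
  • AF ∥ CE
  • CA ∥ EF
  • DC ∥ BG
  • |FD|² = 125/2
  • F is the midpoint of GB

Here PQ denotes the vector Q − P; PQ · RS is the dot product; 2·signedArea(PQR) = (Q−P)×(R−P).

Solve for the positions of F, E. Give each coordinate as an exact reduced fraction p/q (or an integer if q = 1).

1. F_x = 9/2  [F is the midpoint of GB]
2. F_y = 3/2  [F is the midpoint of GB]
   → F = (9/2, 3/2)
3. E_x = -15/26  [CA ∥ EF ∩ AF ∥ CE]
4. E_y = 237/26  [CA ∥ EF ∩ AF ∥ CE]
   → E = (-15/26, 237/26)

E = (-15/26, 237/26)
F = (9/2, 3/2)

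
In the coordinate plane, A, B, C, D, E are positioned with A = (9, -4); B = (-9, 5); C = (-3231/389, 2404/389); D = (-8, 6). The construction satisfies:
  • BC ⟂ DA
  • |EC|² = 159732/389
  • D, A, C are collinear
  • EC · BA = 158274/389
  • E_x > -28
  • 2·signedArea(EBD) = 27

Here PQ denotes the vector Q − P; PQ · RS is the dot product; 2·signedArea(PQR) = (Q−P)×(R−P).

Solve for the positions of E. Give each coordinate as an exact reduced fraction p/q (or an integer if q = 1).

E = (-27, 14)

1. E_x = -27  [2·signedArea(EBD) = 27 ∩ EC · BA = 158274/389]
2. E_y = 14  [2·signedArea(EBD) = 27 ∩ EC · BA = 158274/389]
   → E = (-27, 14)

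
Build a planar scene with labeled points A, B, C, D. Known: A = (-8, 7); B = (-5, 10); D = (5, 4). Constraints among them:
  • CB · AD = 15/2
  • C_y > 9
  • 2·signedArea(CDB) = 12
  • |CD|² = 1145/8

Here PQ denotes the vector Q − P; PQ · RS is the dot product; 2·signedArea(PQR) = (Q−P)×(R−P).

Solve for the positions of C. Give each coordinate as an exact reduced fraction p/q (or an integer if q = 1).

C = (-23/4, 37/4)

1. C_x = -23/4  [2·signedArea(CDB) = 12 ∩ CB · AD = 15/2]
2. C_y = 37/4  [2·signedArea(CDB) = 12 ∩ CB · AD = 15/2]
   → C = (-23/4, 37/4)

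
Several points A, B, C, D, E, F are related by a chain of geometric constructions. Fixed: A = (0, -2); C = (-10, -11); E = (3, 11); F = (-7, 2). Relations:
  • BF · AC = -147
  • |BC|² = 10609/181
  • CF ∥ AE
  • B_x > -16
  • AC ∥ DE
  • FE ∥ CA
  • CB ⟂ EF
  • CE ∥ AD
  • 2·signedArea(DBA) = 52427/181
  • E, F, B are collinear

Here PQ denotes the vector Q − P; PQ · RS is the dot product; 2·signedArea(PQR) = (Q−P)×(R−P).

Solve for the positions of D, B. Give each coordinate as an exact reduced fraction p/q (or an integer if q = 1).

B = (-2737/181, -961/181)
D = (13, 20)

1. D_x = 13  [AC ∥ DE ∩ CE ∥ AD]
2. D_y = 20  [AC ∥ DE ∩ CE ∥ AD]
   → D = (13, 20)
3. B_x = -2737/181  [E, F, B are collinear ∩ CB ⟂ EF]
4. B_y = -961/181  [E, F, B are collinear ∩ CB ⟂ EF]
   → B = (-2737/181, -961/181)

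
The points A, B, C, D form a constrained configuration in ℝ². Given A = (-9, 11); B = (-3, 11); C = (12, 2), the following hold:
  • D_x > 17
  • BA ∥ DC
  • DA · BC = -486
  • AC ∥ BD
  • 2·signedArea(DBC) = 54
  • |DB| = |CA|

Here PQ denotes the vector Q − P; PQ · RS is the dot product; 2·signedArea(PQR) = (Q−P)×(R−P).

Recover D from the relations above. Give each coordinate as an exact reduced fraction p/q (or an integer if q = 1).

D = (18, 2)

1. D_x = 18  [BA ∥ DC ∩ AC ∥ BD]
2. D_y = 2  [BA ∥ DC ∩ AC ∥ BD]
   → D = (18, 2)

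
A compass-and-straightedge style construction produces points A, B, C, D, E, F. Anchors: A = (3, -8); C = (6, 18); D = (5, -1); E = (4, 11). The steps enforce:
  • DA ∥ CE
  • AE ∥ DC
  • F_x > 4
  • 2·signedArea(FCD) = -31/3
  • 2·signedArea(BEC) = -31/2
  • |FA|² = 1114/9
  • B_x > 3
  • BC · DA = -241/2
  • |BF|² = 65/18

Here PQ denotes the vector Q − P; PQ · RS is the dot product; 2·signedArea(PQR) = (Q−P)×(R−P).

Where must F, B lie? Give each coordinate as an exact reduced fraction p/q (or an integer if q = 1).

B = (7/2, 3/2)
F = (14/3, 3)

1. F_x = 14/3  [line 19·x + -1·y + -257/3 = 0 ∩ |FA|² = 1114/9]
2. F_y = 3  [line 19·x + -1·y + -257/3 = 0 ∩ |FA|² = 1114/9]
   → F = (14/3, 3)
3. B_x = 7/2  [2·signedArea(BEC) = -31/2 ∩ BC · DA = -241/2]
4. B_y = 3/2  [2·signedArea(BEC) = -31/2 ∩ BC · DA = -241/2]
   → B = (7/2, 3/2)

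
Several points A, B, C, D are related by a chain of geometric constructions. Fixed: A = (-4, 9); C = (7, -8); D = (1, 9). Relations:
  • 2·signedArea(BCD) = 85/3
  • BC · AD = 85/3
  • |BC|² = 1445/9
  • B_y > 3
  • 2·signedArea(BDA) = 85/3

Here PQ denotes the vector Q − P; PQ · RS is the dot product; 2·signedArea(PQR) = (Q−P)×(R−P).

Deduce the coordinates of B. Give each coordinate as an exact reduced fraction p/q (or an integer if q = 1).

1. B_x = 4/3  [2·signedArea(BCD) = 85/3 ∩ 2·signedArea(BDA) = 85/3]
2. B_y = 10/3  [2·signedArea(BCD) = 85/3 ∩ 2·signedArea(BDA) = 85/3]
   → B = (4/3, 10/3)

B = (4/3, 10/3)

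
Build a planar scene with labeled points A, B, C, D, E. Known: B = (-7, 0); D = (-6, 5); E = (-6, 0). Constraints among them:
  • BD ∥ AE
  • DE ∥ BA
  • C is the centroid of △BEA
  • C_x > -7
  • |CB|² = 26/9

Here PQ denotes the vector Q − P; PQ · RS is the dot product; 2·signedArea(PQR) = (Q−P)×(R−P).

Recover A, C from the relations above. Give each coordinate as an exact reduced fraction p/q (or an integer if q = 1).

1. A_x = -7  [BD ∥ AE ∩ DE ∥ BA]
2. A_y = -5  [BD ∥ AE ∩ DE ∥ BA]
   → A = (-7, -5)
3. C_x = -20/3  [C is the centroid of △BEA]
4. C_y = -5/3  [C is the centroid of △BEA]
   → C = (-20/3, -5/3)

A = (-7, -5)
C = (-20/3, -5/3)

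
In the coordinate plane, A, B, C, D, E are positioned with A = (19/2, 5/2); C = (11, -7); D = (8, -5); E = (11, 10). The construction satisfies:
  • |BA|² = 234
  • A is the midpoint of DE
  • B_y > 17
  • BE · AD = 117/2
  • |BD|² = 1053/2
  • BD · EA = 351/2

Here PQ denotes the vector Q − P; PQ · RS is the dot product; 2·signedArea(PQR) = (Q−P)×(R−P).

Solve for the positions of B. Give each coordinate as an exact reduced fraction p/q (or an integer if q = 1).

B = (25/2, 35/2)

1. B_x = 25/2  [line 3/2·x + 15/2·y + -150 = 0 ∩ |BA|² = 234]
2. B_y = 35/2  [line 3/2·x + 15/2·y + -150 = 0 ∩ |BA|² = 234]
   → B = (25/2, 35/2)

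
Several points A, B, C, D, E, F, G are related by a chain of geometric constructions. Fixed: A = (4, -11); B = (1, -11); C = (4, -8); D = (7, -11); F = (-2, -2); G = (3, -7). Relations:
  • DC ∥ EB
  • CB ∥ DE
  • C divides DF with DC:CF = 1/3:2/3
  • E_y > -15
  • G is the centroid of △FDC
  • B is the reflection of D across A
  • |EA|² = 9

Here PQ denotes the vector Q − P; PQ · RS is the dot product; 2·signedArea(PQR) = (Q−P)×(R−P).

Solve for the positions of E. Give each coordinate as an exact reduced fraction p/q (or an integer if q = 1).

1. E_x = 4  [DC ∥ EB ∩ CB ∥ DE]
2. E_y = -14  [DC ∥ EB ∩ CB ∥ DE]
   → E = (4, -14)

E = (4, -14)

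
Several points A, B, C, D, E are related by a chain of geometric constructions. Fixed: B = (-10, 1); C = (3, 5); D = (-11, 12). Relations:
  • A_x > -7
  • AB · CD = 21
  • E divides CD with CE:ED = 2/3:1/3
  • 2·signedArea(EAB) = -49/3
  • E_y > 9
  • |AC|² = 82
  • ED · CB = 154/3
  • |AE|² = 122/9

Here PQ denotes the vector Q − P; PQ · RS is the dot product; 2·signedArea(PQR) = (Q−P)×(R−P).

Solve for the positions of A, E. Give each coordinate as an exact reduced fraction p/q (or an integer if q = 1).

1. E_x = -19/3  [E divides CD with CE:ED = 2/3:1/3]
2. E_y = 29/3  [E divides CD with CE:ED = 2/3:1/3]
   → E = (-19/3, 29/3)
3. A_x = -6  [AB · CD = 21 ∩ 2·signedArea(EAB) = -49/3]
4. A_y = 6  [AB · CD = 21 ∩ 2·signedArea(EAB) = -49/3]
   → A = (-6, 6)

A = (-6, 6)
E = (-19/3, 29/3)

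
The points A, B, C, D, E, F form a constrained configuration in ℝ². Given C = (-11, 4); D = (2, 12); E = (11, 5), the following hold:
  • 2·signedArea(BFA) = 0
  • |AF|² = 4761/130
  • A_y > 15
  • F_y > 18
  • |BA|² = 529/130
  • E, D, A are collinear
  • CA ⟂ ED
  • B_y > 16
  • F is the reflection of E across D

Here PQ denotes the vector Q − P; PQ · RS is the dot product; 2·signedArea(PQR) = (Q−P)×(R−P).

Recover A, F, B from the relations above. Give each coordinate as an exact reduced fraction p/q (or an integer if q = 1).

A = (-289/130, 1987/130)
B = (-248/65, 1074/65)
F = (-7, 19)

1. A_x = -289/130  [E, D, A are collinear ∩ CA ⟂ ED]
2. A_y = 1987/130  [E, D, A are collinear ∩ CA ⟂ ED]
   → A = (-289/130, 1987/130)
3. F_x = -7  [F is the reflection of E across D]
4. F_y = 19  [F is the reflection of E across D]
   → F = (-7, 19)
5. B_x = -248/65  [line 483/130·x + 621/130·y + -4209/65 = 0 ∩ |BA|² = 529/130]
6. B_y = 1074/65  [line 483/130·x + 621/130·y + -4209/65 = 0 ∩ |BA|² = 529/130]
   → B = (-248/65, 1074/65)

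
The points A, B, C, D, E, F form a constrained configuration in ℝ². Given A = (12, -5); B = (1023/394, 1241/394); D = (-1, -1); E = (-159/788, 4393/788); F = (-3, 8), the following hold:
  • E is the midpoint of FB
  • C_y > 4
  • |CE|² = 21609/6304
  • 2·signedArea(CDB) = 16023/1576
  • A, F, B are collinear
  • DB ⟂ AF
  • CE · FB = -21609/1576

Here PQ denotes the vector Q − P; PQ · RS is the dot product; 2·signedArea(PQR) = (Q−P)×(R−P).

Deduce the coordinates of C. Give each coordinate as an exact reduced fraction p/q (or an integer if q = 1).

C = (1887/1576, 6875/1576)

1. C_x = 1887/1576  [line -2205/394·x + 1911/394·y + -22785/1576 = 0 ∩ |CE|² = 21609/6304]
2. C_y = 6875/1576  [line -2205/394·x + 1911/394·y + -22785/1576 = 0 ∩ |CE|² = 21609/6304]
   → C = (1887/1576, 6875/1576)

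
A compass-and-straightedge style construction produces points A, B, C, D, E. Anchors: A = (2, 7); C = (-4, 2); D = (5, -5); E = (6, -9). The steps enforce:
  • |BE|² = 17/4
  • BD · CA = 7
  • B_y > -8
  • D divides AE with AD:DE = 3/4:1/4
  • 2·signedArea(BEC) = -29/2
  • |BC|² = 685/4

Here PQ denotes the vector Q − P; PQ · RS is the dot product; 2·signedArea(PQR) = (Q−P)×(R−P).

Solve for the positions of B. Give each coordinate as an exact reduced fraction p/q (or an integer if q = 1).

B = (11/2, -7)

1. B_x = 11/2  [BD · CA = 7 ∩ 2·signedArea(BEC) = -29/2]
2. B_y = -7  [BD · CA = 7 ∩ 2·signedArea(BEC) = -29/2]
   → B = (11/2, -7)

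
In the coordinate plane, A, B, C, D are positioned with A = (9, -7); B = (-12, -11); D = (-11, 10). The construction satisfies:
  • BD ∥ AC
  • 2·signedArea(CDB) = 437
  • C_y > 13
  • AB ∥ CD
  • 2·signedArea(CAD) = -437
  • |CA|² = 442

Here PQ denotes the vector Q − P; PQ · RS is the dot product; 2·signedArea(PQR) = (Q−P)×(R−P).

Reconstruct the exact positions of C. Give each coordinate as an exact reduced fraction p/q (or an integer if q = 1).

1. C_x = 10  [AB ∥ CD ∩ BD ∥ AC]
2. C_y = 14  [AB ∥ CD ∩ BD ∥ AC]
   → C = (10, 14)

C = (10, 14)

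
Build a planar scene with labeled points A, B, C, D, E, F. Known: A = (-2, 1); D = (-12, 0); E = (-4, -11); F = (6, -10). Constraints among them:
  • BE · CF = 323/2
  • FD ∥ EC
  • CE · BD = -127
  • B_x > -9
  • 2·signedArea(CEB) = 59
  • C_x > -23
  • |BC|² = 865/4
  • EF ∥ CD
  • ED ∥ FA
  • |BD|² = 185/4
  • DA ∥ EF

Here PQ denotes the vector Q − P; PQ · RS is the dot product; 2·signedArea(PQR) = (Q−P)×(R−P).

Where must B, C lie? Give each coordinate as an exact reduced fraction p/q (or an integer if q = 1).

1. C_x = -22  [EF ∥ CD ∩ FD ∥ EC]
2. C_y = -1  [EF ∥ CD ∩ FD ∥ EC]
   → C = (-22, -1)
3. B_x = -8  [BE · CF = 323/2 ∩ CE · BD = -127]
4. B_y = -11/2  [BE · CF = 323/2 ∩ CE · BD = -127]
   → B = (-8, -11/2)

B = (-8, -11/2)
C = (-22, -1)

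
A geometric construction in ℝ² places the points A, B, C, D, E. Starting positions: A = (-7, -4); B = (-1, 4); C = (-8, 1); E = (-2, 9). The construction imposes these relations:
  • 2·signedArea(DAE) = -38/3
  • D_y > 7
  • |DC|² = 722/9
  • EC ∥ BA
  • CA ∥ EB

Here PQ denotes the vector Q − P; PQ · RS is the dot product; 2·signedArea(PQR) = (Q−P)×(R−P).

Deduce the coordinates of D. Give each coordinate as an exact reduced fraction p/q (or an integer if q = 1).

1. D_x = -5/3  [line -13·x + 5·y + -175/3 = 0 ∩ |DC|² = 722/9]
2. D_y = 22/3  [line -13·x + 5·y + -175/3 = 0 ∩ |DC|² = 722/9]
   → D = (-5/3, 22/3)

D = (-5/3, 22/3)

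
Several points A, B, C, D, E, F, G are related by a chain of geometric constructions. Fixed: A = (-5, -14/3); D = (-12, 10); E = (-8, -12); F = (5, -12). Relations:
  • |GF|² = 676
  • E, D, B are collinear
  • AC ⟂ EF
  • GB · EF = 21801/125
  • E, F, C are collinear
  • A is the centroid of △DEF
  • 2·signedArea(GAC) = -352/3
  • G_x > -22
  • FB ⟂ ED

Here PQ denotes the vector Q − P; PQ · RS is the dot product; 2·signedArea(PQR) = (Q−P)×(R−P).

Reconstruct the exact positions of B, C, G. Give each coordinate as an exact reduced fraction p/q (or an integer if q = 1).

B = (-948/125, -1786/125)
C = (-5, -12)
G = (-21, -12)

1. B_x = -948/125  [E, D, B are collinear ∩ FB ⟂ ED]
2. B_y = -1786/125  [E, D, B are collinear ∩ FB ⟂ ED]
   → B = (-948/125, -1786/125)
3. C_x = -5  [E, F, C are collinear ∩ AC ⟂ EF]
4. C_y = -12  [E, F, C are collinear ∩ AC ⟂ EF]
   → C = (-5, -12)
5. G_x = -21  [GB · EF = 21801/125]
6. G_y = -12  [|GF|² = 676]
   → G = (-21, -12)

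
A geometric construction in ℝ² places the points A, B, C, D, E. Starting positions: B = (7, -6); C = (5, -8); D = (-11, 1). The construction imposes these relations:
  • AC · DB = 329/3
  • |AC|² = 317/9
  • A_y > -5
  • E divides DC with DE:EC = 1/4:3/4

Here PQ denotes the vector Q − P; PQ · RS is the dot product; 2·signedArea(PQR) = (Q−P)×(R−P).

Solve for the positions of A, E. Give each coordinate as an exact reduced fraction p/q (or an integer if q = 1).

A = (1/3, -13/3)
E = (-7, -5/4)

1. A_x = 1/3  [line -18·x + 7·y + 109/3 = 0 ∩ |AC|² = 317/9]
2. A_y = -13/3  [line -18·x + 7·y + 109/3 = 0 ∩ |AC|² = 317/9]
   → A = (1/3, -13/3)
3. E_x = -7  [E divides DC with DE:EC = 1/4:3/4]
4. E_y = -5/4  [E divides DC with DE:EC = 1/4:3/4]
   → E = (-7, -5/4)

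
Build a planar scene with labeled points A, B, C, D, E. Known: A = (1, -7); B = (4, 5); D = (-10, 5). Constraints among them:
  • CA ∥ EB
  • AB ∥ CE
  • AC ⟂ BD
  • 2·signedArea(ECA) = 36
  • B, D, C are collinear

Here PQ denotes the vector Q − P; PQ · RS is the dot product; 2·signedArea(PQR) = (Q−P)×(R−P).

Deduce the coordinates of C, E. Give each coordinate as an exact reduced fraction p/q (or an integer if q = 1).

1. C_x = 1  [B, D, C are collinear ∩ AC ⟂ BD]
2. C_y = 5  [B, D, C are collinear ∩ AC ⟂ BD]
   → C = (1, 5)
3. E_x = 4  [CA ∥ EB ∩ AB ∥ CE]
4. E_y = 17  [CA ∥ EB ∩ AB ∥ CE]
   → E = (4, 17)

C = (1, 5)
E = (4, 17)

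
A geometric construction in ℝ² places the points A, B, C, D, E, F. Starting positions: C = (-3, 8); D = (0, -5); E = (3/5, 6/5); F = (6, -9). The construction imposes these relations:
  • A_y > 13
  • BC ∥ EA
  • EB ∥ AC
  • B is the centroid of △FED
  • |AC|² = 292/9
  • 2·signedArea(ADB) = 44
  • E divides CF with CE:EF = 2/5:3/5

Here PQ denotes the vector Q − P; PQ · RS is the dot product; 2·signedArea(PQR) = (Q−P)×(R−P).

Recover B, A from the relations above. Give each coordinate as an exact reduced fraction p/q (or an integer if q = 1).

A = (-23/5, 202/15)
B = (11/5, -64/15)

1. B_x = 11/5  [B is the centroid of △FED]
2. B_y = -64/15  [B is the centroid of △FED]
   → B = (11/5, -64/15)
3. A_x = -23/5  [EB ∥ AC ∩ BC ∥ EA]
4. A_y = 202/15  [EB ∥ AC ∩ BC ∥ EA]
   → A = (-23/5, 202/15)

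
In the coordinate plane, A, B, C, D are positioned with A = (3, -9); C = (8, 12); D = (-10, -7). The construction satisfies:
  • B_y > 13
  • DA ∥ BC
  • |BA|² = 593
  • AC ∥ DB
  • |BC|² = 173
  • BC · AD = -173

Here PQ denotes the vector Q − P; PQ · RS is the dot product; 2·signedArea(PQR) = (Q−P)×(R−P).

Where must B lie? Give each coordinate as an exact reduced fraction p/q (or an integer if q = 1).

B = (-5, 14)

1. B_x = -5  [DA ∥ BC ∩ AC ∥ DB]
2. B_y = 14  [DA ∥ BC ∩ AC ∥ DB]
   → B = (-5, 14)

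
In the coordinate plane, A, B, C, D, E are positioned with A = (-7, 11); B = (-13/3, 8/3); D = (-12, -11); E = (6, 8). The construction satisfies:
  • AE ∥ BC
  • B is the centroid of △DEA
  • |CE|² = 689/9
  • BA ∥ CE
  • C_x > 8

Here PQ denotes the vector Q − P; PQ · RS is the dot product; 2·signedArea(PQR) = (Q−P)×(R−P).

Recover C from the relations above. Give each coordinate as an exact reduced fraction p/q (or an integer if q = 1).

C = (26/3, -1/3)

1. C_x = 26/3  [BA ∥ CE ∩ AE ∥ BC]
2. C_y = -1/3  [BA ∥ CE ∩ AE ∥ BC]
   → C = (26/3, -1/3)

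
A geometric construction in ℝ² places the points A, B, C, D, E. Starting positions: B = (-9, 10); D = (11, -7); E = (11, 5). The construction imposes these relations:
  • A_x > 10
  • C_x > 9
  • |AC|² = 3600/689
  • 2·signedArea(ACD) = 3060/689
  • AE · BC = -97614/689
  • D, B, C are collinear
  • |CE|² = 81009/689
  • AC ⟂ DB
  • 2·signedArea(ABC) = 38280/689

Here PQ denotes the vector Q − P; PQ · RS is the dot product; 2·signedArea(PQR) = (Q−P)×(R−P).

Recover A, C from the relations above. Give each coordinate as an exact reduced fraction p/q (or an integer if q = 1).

A = (11, -4)
C = (6559/689, -3956/689)

1. C_x = 6559/689  [line -17·x + -20·y + 47 = 0 ∩ |CE|² = 81009/689]
2. C_y = -3956/689  [line -17·x + -20·y + 47 = 0 ∩ |CE|² = 81009/689]
   → C = (6559/689, -3956/689)
3. A_x = 11  [2·signedArea(ACD) = 3060/689 ∩ AC ⟂ DB]
4. A_y = -4  [2·signedArea(ACD) = 3060/689 ∩ AC ⟂ DB]
   → A = (11, -4)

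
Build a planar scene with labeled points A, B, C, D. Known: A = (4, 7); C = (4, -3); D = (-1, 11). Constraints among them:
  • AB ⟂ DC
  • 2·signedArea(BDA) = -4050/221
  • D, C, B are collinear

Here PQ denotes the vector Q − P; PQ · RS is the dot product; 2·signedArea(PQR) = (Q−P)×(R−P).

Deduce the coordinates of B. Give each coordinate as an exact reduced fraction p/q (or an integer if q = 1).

1. B_x = 184/221  [D, C, B are collinear ∩ AB ⟂ DC]
2. B_y = 1297/221  [D, C, B are collinear ∩ AB ⟂ DC]
   → B = (184/221, 1297/221)

B = (184/221, 1297/221)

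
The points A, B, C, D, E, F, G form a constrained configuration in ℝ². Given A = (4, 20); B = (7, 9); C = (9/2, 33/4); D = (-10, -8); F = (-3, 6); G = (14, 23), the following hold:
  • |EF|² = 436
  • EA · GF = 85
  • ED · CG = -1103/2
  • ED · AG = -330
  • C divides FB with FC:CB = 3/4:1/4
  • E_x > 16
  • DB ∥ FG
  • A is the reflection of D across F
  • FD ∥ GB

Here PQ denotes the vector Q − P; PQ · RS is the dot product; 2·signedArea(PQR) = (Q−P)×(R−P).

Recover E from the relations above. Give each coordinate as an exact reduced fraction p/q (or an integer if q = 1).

E = (17, 12)

1. E_x = 17  [ED · AG = -330 ∩ EA · GF = 85]
2. E_y = 12  [ED · AG = -330 ∩ EA · GF = 85]
   → E = (17, 12)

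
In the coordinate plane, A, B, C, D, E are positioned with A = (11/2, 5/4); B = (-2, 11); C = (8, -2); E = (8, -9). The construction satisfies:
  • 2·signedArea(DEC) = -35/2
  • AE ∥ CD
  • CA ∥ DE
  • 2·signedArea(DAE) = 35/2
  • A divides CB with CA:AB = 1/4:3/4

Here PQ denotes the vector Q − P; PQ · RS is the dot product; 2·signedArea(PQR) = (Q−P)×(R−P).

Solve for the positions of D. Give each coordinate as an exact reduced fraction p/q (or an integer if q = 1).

1. D_x = 21/2  [CA ∥ DE ∩ AE ∥ CD]
2. D_y = -49/4  [CA ∥ DE ∩ AE ∥ CD]
   → D = (21/2, -49/4)

D = (21/2, -49/4)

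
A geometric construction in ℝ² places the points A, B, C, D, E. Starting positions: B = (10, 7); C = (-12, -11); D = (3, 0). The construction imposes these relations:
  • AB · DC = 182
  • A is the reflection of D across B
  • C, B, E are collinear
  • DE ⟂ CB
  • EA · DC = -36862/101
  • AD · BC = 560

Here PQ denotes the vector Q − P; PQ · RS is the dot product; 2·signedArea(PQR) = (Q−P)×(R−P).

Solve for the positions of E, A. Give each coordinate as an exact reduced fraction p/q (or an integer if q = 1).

1. E_x = 240/101  [C, B, E are collinear ∩ DE ⟂ CB]
2. E_y = 77/101  [C, B, E are collinear ∩ DE ⟂ CB]
   → E = (240/101, 77/101)
3. A_x = 17  [A is the reflection of D across B]
4. A_y = 14  [A is the reflection of D across B]
   → A = (17, 14)

A = (17, 14)
E = (240/101, 77/101)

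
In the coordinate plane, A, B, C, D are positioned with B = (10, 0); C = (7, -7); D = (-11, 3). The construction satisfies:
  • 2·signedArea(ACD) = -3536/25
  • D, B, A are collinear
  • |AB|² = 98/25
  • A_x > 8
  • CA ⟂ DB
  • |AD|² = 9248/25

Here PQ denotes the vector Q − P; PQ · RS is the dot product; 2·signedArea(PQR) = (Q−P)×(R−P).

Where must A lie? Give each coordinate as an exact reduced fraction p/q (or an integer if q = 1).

1. A_x = 201/25  [D, B, A are collinear ∩ CA ⟂ DB]
2. A_y = 7/25  [D, B, A are collinear ∩ CA ⟂ DB]
   → A = (201/25, 7/25)

A = (201/25, 7/25)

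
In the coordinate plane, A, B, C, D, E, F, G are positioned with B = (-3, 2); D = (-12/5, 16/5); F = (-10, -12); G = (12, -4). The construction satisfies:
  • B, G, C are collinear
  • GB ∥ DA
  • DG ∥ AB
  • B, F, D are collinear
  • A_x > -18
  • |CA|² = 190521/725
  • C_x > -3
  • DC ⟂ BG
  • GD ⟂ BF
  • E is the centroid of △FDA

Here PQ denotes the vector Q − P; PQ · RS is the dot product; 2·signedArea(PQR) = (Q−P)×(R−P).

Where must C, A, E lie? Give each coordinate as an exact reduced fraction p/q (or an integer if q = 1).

1. C_x = -84/29  [B, G, C are collinear ∩ DC ⟂ BG]
2. C_y = 284/145  [B, G, C are collinear ∩ DC ⟂ BG]
   → C = (-84/29, 284/145)
3. A_x = -87/5  [DG ∥ AB ∩ GB ∥ DA]
4. A_y = 46/5  [DG ∥ AB ∩ GB ∥ DA]
   → A = (-87/5, 46/5)
5. E_x = -149/15  [E is the centroid of △FDA]
6. E_y = 2/15  [E is the centroid of △FDA]
   → E = (-149/15, 2/15)

A = (-87/5, 46/5)
C = (-84/29, 284/145)
E = (-149/15, 2/15)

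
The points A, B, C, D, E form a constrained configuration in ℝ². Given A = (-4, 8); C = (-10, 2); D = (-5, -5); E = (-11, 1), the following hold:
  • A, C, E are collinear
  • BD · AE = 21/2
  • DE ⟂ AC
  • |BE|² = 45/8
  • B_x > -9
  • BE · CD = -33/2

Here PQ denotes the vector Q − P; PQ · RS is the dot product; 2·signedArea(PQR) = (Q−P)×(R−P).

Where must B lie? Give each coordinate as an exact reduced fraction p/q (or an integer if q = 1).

1. B_x = -35/4  [BE · CD = -33/2 ∩ BD · AE = 21/2]
2. B_y = 1/4  [BE · CD = -33/2 ∩ BD · AE = 21/2]
   → B = (-35/4, 1/4)

B = (-35/4, 1/4)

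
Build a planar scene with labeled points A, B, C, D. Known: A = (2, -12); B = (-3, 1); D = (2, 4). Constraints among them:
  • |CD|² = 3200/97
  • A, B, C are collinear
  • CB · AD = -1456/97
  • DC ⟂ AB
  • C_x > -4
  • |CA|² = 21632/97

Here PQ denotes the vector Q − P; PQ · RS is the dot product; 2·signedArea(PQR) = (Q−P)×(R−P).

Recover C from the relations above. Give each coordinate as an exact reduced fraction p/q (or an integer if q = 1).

C = (-326/97, 188/97)

1. C_x = -326/97  [A, B, C are collinear ∩ DC ⟂ AB]
2. C_y = 188/97  [A, B, C are collinear ∩ DC ⟂ AB]
   → C = (-326/97, 188/97)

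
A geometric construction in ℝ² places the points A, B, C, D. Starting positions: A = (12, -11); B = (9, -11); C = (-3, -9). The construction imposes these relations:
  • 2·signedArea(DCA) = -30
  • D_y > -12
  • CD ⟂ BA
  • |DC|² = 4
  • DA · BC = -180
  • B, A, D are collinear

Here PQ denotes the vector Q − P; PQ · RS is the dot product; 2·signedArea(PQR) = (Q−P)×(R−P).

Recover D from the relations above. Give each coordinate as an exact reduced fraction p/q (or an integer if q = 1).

1. D_x = -3  [B, A, D are collinear ∩ CD ⟂ BA]
2. D_y = -11  [B, A, D are collinear ∩ CD ⟂ BA]
   → D = (-3, -11)

D = (-3, -11)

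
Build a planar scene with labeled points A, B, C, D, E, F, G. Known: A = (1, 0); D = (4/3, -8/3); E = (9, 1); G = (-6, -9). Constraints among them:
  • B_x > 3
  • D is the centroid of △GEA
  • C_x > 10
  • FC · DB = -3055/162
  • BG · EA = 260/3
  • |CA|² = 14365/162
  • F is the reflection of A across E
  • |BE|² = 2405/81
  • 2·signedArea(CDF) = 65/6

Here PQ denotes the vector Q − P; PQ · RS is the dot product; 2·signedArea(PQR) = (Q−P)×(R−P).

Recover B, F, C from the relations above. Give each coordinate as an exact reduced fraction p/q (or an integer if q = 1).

B = (34/9, -5/9)
C = (187/18, 13/18)
F = (17, 2)

1. F_x = 17  [F is the reflection of A across E]
2. F_y = 2  [F is the reflection of A across E]
   → F = (17, 2)
3. C_x = 187/18  [line -14/3·x + 47/3·y + 223/6 = 0 ∩ |CA|² = 14365/162]
4. C_y = 13/18  [line -14/3·x + 47/3·y + 223/6 = 0 ∩ |CA|² = 14365/162]
   → C = (187/18, 13/18)
5. B_x = 34/9  [BG · EA = 260/3 ∩ FC · DB = -3055/162]
6. B_y = -5/9  [BG · EA = 260/3 ∩ FC · DB = -3055/162]
   → B = (34/9, -5/9)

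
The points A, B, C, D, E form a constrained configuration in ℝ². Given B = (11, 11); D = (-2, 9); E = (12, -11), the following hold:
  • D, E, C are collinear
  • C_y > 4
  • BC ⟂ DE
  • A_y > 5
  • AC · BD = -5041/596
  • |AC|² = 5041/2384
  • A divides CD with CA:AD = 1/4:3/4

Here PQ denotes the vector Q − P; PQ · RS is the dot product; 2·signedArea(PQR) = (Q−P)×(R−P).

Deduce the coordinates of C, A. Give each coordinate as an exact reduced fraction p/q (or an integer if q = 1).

1. C_x = 199/149  [D, E, C are collinear ∩ BC ⟂ DE]
2. C_y = 631/149  [D, E, C are collinear ∩ BC ⟂ DE]
   → C = (199/149, 631/149)
3. A_x = 299/596  [A divides CD with CA:AD = 1/4:3/4]
4. A_y = 1617/298  [A divides CD with CA:AD = 1/4:3/4]
   → A = (299/596, 1617/298)

A = (299/596, 1617/298)
C = (199/149, 631/149)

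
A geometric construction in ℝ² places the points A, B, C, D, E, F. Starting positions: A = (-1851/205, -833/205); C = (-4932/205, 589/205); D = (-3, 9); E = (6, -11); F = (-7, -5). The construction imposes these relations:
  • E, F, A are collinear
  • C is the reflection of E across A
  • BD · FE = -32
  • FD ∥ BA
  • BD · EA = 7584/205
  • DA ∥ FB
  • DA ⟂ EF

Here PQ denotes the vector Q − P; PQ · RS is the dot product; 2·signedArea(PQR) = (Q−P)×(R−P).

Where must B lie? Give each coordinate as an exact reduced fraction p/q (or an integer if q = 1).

1. B_x = -2671/205  [FD ∥ BA ∩ DA ∥ FB]
2. B_y = -3703/205  [FD ∥ BA ∩ DA ∥ FB]
   → B = (-2671/205, -3703/205)

B = (-2671/205, -3703/205)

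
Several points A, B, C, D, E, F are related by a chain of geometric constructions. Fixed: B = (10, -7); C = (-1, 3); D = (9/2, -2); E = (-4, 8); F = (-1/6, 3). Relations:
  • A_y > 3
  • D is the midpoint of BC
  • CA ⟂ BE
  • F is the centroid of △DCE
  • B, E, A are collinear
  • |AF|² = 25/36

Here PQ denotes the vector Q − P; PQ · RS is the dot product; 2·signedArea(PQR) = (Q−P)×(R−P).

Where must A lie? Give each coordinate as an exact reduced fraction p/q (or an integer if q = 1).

A = (-46/421, 1613/421)

1. A_x = -46/421  [B, E, A are collinear ∩ CA ⟂ BE]
2. A_y = 1613/421  [B, E, A are collinear ∩ CA ⟂ BE]
   → A = (-46/421, 1613/421)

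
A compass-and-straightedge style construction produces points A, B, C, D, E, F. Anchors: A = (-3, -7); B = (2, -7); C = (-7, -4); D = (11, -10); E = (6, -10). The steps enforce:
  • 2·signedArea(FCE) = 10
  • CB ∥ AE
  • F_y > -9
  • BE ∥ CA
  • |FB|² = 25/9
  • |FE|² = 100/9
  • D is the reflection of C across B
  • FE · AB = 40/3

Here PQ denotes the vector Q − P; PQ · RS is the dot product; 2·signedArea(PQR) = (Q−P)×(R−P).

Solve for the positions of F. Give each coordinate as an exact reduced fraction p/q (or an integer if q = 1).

F = (10/3, -8)

1. F_x = 10/3  [FE · AB = 40/3 ∩ 2·signedArea(FCE) = 10]
2. F_y = -8  [FE · AB = 40/3 ∩ 2·signedArea(FCE) = 10]
   → F = (10/3, -8)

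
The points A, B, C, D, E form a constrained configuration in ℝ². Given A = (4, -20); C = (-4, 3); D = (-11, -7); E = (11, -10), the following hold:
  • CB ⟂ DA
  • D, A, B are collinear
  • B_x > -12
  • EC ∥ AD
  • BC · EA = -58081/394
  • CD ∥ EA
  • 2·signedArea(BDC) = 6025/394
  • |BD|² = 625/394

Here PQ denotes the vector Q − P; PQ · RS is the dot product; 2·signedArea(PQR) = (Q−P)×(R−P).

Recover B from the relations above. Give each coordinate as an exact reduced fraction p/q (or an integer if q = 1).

B = (-4709/394, -2433/394)

1. B_x = -4709/394  [D, A, B are collinear ∩ CB ⟂ DA]
2. B_y = -2433/394  [D, A, B are collinear ∩ CB ⟂ DA]
   → B = (-4709/394, -2433/394)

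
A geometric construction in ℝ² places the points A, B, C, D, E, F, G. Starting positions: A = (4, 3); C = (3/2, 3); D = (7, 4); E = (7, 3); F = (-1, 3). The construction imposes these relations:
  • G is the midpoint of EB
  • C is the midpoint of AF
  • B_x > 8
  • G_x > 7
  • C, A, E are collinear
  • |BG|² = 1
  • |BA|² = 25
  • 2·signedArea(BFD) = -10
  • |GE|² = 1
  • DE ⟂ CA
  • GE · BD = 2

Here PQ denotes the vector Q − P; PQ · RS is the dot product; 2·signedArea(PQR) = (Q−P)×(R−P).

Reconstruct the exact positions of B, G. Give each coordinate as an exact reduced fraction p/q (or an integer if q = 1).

B = (9, 3)
G = (8, 3)

1. B_x = 9  [line -1·x + 8·y + -15 = 0 ∩ |BA|² = 25]
2. B_y = 3  [line -1·x + 8·y + -15 = 0 ∩ |BA|² = 25]
   → B = (9, 3)
3. G_x = 8  [G is the midpoint of EB]
4. G_y = 3  [G is the midpoint of EB]
   → G = (8, 3)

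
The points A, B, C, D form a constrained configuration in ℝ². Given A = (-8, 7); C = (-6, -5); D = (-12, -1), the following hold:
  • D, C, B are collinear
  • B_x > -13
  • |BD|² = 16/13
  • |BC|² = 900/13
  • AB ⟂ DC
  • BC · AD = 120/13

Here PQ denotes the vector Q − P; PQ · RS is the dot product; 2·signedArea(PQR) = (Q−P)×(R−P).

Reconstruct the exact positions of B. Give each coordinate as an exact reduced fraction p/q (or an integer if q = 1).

B = (-168/13, -5/13)

1. B_x = -168/13  [D, C, B are collinear ∩ AB ⟂ DC]
2. B_y = -5/13  [D, C, B are collinear ∩ AB ⟂ DC]
   → B = (-168/13, -5/13)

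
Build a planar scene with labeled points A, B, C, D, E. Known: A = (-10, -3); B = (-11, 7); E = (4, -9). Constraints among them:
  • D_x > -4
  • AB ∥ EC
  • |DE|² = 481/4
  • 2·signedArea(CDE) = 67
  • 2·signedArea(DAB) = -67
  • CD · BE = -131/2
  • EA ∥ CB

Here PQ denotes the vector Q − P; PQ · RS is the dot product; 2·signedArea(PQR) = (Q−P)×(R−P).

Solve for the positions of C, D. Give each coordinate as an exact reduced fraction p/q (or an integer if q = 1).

1. C_x = 3  [EA ∥ CB ∩ AB ∥ EC]
2. C_y = 1  [EA ∥ CB ∩ AB ∥ EC]
   → C = (3, 1)
3. D_x = -7/2  [2·signedArea(DAB) = -67 ∩ CD · BE = -131/2]
4. D_y = -1  [2·signedArea(DAB) = -67 ∩ CD · BE = -131/2]
   → D = (-7/2, -1)

C = (3, 1)
D = (-7/2, -1)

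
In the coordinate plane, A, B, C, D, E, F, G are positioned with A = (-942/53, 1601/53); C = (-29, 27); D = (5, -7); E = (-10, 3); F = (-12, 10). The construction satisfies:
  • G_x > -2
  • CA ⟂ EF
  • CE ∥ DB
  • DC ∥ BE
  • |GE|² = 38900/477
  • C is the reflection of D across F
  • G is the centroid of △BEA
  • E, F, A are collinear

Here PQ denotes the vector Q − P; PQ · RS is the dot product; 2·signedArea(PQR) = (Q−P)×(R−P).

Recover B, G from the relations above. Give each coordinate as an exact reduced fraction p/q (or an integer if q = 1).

B = (24, -31)
G = (-200/159, 39/53)

1. B_x = 24  [DC ∥ BE ∩ CE ∥ DB]
2. B_y = -31  [DC ∥ BE ∩ CE ∥ DB]
   → B = (24, -31)
3. G_x = -200/159  [G is the centroid of △BEA]
4. G_y = 39/53  [G is the centroid of △BEA]
   → G = (-200/159, 39/53)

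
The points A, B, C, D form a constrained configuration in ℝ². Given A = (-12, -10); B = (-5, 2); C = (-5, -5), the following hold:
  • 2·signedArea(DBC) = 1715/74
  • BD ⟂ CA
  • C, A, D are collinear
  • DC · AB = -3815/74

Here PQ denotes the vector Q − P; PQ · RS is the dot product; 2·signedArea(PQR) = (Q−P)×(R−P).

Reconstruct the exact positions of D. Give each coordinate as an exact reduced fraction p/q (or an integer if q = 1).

1. D_x = -125/74  [C, A, D are collinear ∩ BD ⟂ CA]
2. D_y = -195/74  [C, A, D are collinear ∩ BD ⟂ CA]
   → D = (-125/74, -195/74)

D = (-125/74, -195/74)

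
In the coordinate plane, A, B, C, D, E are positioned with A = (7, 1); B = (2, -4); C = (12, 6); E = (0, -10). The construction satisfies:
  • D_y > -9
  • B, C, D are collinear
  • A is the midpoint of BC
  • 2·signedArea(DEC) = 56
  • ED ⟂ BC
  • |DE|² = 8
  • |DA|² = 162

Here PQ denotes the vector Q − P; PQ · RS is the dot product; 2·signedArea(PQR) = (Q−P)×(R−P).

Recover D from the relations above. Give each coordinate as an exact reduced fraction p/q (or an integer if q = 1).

1. D_x = -2  [B, C, D are collinear ∩ ED ⟂ BC]
2. D_y = -8  [B, C, D are collinear ∩ ED ⟂ BC]
   → D = (-2, -8)

D = (-2, -8)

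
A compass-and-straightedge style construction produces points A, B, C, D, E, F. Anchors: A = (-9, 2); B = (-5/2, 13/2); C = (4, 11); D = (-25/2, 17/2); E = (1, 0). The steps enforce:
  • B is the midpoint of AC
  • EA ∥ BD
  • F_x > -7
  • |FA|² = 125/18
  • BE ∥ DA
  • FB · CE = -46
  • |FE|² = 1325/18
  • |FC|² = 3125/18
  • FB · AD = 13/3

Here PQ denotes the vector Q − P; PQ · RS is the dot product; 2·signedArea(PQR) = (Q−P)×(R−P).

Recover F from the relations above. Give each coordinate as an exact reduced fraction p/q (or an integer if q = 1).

1. F_x = -41/6  [FB · AD = 13/3 ∩ FB · CE = -46]
2. F_y = 7/2  [FB · AD = 13/3 ∩ FB · CE = -46]
   → F = (-41/6, 7/2)

F = (-41/6, 7/2)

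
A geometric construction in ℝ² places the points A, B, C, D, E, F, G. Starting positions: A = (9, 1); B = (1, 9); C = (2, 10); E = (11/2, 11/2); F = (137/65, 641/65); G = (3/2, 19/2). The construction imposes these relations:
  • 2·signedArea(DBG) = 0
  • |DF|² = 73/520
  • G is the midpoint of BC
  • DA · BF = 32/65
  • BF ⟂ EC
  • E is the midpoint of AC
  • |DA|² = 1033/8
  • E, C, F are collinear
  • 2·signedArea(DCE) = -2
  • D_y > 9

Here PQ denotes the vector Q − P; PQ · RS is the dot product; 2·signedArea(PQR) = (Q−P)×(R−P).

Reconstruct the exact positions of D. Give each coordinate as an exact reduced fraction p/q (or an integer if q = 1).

D = (7/4, 39/4)

1. D_x = 7/4  [2·signedArea(DBG) = 0 ∩ DA · BF = 32/65]
2. D_y = 39/4  [2·signedArea(DBG) = 0 ∩ DA · BF = 32/65]
   → D = (7/4, 39/4)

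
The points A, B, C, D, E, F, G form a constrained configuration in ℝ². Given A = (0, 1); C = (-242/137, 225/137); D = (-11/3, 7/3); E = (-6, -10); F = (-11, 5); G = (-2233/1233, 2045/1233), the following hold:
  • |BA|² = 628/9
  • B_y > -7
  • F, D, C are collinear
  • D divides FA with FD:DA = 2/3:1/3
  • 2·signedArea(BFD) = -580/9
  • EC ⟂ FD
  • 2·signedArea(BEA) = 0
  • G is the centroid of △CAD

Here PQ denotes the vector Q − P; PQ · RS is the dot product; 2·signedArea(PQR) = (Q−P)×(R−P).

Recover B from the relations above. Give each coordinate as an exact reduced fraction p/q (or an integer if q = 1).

1. B_x = -4  [2·signedArea(BEA) = 0 ∩ 2·signedArea(BFD) = -580/9]
2. B_y = -19/3  [2·signedArea(BEA) = 0 ∩ 2·signedArea(BFD) = -580/9]
   → B = (-4, -19/3)

B = (-4, -19/3)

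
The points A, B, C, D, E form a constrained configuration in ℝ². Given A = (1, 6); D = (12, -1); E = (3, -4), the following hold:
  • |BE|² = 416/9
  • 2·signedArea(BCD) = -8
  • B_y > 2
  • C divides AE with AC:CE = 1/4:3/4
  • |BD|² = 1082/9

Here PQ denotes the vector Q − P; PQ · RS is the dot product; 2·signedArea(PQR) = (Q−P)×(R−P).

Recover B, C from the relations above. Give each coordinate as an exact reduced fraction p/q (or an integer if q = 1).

1. C_x = 3/2  [C divides AE with AC:CE = 1/4:3/4]
2. C_y = 7/2  [C divides AE with AC:CE = 1/4:3/4]
   → C = (3/2, 7/2)
3. B_x = 5/3  [line 9/2·x + 21/2·y + -71/2 = 0 ∩ |BE|² = 416/9]
4. B_y = 8/3  [line 9/2·x + 21/2·y + -71/2 = 0 ∩ |BE|² = 416/9]
   → B = (5/3, 8/3)

B = (5/3, 8/3)
C = (3/2, 7/2)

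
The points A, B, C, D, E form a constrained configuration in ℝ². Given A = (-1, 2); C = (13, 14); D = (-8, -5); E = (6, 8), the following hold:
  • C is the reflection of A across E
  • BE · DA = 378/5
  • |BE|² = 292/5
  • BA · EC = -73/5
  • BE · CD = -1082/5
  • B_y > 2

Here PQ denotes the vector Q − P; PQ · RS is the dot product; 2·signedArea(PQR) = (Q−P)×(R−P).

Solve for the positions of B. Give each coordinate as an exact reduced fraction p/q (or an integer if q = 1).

1. B_x = 2/5  [BE · CD = -1082/5 ∩ BE · DA = 378/5]
2. B_y = 14/5  [BE · CD = -1082/5 ∩ BE · DA = 378/5]
   → B = (2/5, 14/5)

B = (2/5, 14/5)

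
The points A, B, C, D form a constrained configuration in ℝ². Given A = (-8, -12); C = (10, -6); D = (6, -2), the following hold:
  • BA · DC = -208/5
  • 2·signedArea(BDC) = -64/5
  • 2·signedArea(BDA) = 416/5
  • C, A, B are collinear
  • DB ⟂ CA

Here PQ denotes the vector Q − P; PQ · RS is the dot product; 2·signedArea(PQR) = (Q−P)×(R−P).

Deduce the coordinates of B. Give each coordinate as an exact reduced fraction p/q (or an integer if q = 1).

1. B_x = 38/5  [C, A, B are collinear ∩ DB ⟂ CA]
2. B_y = -34/5  [C, A, B are collinear ∩ DB ⟂ CA]
   → B = (38/5, -34/5)

B = (38/5, -34/5)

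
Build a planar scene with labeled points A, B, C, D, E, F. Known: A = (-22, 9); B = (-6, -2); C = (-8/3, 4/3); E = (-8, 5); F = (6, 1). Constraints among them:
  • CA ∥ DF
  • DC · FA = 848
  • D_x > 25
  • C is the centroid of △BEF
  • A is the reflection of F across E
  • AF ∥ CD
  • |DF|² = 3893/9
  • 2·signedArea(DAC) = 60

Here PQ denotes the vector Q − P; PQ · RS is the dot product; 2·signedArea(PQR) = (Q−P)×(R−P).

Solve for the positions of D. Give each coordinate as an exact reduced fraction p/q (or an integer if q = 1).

D = (76/3, -20/3)

1. D_x = 76/3  [CA ∥ DF ∩ AF ∥ CD]
2. D_y = -20/3  [CA ∥ DF ∩ AF ∥ CD]
   → D = (76/3, -20/3)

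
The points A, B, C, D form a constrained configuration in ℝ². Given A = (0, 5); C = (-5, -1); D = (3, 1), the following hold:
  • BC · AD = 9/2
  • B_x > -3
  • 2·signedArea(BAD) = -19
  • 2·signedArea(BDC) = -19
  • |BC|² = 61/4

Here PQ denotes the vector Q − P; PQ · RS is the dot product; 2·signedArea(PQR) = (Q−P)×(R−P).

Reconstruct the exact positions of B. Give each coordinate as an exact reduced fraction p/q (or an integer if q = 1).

1. B_x = -5/2  [2·signedArea(BAD) = -19 ∩ 2·signedArea(BDC) = -19]
2. B_y = 2  [2·signedArea(BAD) = -19 ∩ 2·signedArea(BDC) = -19]
   → B = (-5/2, 2)

B = (-5/2, 2)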